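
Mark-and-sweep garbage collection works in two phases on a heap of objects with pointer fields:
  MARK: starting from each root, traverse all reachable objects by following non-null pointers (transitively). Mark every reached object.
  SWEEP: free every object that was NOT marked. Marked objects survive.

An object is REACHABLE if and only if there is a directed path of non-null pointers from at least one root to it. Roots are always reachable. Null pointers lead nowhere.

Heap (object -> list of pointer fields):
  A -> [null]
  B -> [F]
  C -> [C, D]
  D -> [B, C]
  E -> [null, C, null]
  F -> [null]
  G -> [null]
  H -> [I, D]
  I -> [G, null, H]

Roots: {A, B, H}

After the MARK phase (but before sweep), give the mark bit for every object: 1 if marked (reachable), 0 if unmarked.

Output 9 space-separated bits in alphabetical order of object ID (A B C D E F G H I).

Answer: 1 1 1 1 0 1 1 1 1

Derivation:
Roots: A B H
Mark A: refs=null, marked=A
Mark B: refs=F, marked=A B
Mark H: refs=I D, marked=A B H
Mark F: refs=null, marked=A B F H
Mark I: refs=G null H, marked=A B F H I
Mark D: refs=B C, marked=A B D F H I
Mark G: refs=null, marked=A B D F G H I
Mark C: refs=C D, marked=A B C D F G H I
Unmarked (collected): E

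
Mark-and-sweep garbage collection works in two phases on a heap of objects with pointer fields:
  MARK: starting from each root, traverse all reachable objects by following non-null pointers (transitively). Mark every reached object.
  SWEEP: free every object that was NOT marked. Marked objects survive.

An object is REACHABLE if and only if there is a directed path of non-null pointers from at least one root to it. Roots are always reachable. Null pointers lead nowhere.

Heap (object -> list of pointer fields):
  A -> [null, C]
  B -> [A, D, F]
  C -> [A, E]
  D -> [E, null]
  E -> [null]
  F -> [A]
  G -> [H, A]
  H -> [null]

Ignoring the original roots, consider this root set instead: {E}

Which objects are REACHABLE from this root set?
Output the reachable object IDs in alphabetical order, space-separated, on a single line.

Roots: E
Mark E: refs=null, marked=E
Unmarked (collected): A B C D F G H

Answer: E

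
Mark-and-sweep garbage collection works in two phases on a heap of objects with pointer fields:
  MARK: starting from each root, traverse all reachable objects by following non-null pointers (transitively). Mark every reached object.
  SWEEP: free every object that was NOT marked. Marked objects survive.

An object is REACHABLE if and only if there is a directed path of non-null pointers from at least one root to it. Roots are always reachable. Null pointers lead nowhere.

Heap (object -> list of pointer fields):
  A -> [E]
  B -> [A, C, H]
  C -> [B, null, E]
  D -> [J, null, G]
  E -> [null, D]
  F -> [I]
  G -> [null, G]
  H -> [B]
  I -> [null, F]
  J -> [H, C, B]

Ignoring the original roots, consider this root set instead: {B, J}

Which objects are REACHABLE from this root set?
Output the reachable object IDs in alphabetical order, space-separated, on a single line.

Roots: B J
Mark B: refs=A C H, marked=B
Mark J: refs=H C B, marked=B J
Mark A: refs=E, marked=A B J
Mark C: refs=B null E, marked=A B C J
Mark H: refs=B, marked=A B C H J
Mark E: refs=null D, marked=A B C E H J
Mark D: refs=J null G, marked=A B C D E H J
Mark G: refs=null G, marked=A B C D E G H J
Unmarked (collected): F I

Answer: A B C D E G H J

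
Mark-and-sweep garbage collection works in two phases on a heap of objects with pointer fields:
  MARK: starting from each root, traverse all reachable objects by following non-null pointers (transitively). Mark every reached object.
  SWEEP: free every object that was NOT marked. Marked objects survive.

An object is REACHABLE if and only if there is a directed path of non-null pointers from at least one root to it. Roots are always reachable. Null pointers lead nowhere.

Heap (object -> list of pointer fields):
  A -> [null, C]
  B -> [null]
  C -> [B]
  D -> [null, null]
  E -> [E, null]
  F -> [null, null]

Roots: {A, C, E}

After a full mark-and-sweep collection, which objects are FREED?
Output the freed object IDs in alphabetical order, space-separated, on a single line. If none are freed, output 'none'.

Roots: A C E
Mark A: refs=null C, marked=A
Mark C: refs=B, marked=A C
Mark E: refs=E null, marked=A C E
Mark B: refs=null, marked=A B C E
Unmarked (collected): D F

Answer: D F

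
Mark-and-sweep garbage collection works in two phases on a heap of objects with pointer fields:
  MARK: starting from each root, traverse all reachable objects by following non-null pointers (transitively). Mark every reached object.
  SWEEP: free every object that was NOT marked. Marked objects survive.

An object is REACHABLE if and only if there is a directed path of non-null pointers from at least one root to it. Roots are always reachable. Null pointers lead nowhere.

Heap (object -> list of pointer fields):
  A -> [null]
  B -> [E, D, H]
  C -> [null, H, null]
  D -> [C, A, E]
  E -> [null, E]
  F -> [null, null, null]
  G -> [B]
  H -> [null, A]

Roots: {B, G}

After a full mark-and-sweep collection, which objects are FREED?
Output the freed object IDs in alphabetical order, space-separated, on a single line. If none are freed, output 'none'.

Answer: F

Derivation:
Roots: B G
Mark B: refs=E D H, marked=B
Mark G: refs=B, marked=B G
Mark E: refs=null E, marked=B E G
Mark D: refs=C A E, marked=B D E G
Mark H: refs=null A, marked=B D E G H
Mark C: refs=null H null, marked=B C D E G H
Mark A: refs=null, marked=A B C D E G H
Unmarked (collected): F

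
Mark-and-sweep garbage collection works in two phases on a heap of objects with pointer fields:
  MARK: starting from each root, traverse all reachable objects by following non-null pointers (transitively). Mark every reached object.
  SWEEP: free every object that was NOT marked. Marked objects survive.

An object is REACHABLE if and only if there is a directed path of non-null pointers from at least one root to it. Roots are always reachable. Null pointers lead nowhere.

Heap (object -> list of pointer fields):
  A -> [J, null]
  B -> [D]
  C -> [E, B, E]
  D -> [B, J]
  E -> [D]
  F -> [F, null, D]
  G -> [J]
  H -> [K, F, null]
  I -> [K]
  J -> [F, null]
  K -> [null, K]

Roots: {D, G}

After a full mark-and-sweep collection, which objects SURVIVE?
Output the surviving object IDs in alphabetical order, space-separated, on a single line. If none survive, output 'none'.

Answer: B D F G J

Derivation:
Roots: D G
Mark D: refs=B J, marked=D
Mark G: refs=J, marked=D G
Mark B: refs=D, marked=B D G
Mark J: refs=F null, marked=B D G J
Mark F: refs=F null D, marked=B D F G J
Unmarked (collected): A C E H I K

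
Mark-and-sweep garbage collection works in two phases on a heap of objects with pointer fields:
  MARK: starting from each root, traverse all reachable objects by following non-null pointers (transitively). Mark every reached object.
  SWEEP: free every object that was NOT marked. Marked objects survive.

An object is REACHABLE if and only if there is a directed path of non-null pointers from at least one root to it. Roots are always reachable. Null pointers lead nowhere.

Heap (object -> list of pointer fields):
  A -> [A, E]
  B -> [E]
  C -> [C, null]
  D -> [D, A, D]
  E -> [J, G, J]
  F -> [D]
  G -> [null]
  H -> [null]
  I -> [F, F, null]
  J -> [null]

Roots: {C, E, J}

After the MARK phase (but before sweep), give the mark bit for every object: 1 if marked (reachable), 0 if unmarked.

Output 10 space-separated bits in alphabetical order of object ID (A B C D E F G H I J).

Answer: 0 0 1 0 1 0 1 0 0 1

Derivation:
Roots: C E J
Mark C: refs=C null, marked=C
Mark E: refs=J G J, marked=C E
Mark J: refs=null, marked=C E J
Mark G: refs=null, marked=C E G J
Unmarked (collected): A B D F H I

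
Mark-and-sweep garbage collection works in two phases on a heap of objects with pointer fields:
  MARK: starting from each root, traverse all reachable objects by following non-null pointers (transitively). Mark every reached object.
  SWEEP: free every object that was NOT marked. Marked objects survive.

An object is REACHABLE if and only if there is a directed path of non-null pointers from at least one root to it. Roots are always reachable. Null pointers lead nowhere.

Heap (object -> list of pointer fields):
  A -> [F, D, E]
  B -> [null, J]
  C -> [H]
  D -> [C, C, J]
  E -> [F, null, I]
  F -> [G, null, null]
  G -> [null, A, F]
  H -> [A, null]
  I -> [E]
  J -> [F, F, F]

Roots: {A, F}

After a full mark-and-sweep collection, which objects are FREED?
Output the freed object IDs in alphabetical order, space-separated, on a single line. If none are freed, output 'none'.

Answer: B

Derivation:
Roots: A F
Mark A: refs=F D E, marked=A
Mark F: refs=G null null, marked=A F
Mark D: refs=C C J, marked=A D F
Mark E: refs=F null I, marked=A D E F
Mark G: refs=null A F, marked=A D E F G
Mark C: refs=H, marked=A C D E F G
Mark J: refs=F F F, marked=A C D E F G J
Mark I: refs=E, marked=A C D E F G I J
Mark H: refs=A null, marked=A C D E F G H I J
Unmarked (collected): B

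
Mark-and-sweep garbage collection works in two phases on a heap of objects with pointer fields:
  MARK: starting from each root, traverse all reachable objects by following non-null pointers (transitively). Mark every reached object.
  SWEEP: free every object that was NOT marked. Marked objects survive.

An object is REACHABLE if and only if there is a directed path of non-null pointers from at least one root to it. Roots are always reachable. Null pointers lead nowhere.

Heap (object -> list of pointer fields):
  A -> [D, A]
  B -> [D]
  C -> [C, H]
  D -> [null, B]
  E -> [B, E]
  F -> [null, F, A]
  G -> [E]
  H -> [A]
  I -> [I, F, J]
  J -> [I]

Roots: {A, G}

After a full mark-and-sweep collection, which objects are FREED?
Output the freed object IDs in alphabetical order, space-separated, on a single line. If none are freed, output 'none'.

Roots: A G
Mark A: refs=D A, marked=A
Mark G: refs=E, marked=A G
Mark D: refs=null B, marked=A D G
Mark E: refs=B E, marked=A D E G
Mark B: refs=D, marked=A B D E G
Unmarked (collected): C F H I J

Answer: C F H I J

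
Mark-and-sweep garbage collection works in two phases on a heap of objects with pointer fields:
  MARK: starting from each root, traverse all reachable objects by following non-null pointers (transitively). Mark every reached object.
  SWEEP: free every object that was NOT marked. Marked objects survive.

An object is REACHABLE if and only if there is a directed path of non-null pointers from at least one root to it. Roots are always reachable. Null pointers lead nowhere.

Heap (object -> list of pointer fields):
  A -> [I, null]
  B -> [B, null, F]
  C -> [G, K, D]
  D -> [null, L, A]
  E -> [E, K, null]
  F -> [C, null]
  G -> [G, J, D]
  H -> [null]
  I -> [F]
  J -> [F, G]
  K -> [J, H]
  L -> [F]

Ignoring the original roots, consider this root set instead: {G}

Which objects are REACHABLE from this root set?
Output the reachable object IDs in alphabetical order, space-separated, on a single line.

Answer: A C D F G H I J K L

Derivation:
Roots: G
Mark G: refs=G J D, marked=G
Mark J: refs=F G, marked=G J
Mark D: refs=null L A, marked=D G J
Mark F: refs=C null, marked=D F G J
Mark L: refs=F, marked=D F G J L
Mark A: refs=I null, marked=A D F G J L
Mark C: refs=G K D, marked=A C D F G J L
Mark I: refs=F, marked=A C D F G I J L
Mark K: refs=J H, marked=A C D F G I J K L
Mark H: refs=null, marked=A C D F G H I J K L
Unmarked (collected): B E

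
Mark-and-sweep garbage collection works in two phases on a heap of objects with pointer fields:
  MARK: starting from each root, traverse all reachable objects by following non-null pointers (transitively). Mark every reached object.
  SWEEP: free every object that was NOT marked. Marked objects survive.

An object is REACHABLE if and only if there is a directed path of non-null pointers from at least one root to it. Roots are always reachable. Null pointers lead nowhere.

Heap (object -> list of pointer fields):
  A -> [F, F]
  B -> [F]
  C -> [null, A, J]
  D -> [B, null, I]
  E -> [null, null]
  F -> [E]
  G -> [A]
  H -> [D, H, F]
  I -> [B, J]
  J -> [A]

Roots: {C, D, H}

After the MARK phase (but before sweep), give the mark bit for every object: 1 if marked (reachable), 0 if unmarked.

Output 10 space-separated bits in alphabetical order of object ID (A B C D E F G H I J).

Roots: C D H
Mark C: refs=null A J, marked=C
Mark D: refs=B null I, marked=C D
Mark H: refs=D H F, marked=C D H
Mark A: refs=F F, marked=A C D H
Mark J: refs=A, marked=A C D H J
Mark B: refs=F, marked=A B C D H J
Mark I: refs=B J, marked=A B C D H I J
Mark F: refs=E, marked=A B C D F H I J
Mark E: refs=null null, marked=A B C D E F H I J
Unmarked (collected): G

Answer: 1 1 1 1 1 1 0 1 1 1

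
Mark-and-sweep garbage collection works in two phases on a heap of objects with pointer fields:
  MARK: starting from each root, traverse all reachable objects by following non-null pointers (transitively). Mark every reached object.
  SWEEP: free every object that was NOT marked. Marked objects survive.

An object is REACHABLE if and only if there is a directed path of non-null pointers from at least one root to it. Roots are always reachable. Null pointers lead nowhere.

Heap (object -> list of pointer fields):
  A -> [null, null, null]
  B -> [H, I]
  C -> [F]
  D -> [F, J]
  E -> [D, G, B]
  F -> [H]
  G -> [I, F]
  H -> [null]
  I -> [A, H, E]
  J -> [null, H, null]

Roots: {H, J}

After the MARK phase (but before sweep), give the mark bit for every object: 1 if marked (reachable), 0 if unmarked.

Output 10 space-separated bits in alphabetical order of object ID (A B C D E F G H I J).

Roots: H J
Mark H: refs=null, marked=H
Mark J: refs=null H null, marked=H J
Unmarked (collected): A B C D E F G I

Answer: 0 0 0 0 0 0 0 1 0 1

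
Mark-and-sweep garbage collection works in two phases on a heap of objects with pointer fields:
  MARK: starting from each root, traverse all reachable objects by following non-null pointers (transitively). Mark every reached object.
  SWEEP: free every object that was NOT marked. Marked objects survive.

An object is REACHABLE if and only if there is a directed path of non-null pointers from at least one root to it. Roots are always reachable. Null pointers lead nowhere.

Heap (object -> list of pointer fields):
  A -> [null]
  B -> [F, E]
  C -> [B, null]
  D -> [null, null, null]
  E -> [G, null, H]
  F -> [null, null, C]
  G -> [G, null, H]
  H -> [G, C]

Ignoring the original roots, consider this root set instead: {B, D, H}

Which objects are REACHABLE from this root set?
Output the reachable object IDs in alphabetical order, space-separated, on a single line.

Answer: B C D E F G H

Derivation:
Roots: B D H
Mark B: refs=F E, marked=B
Mark D: refs=null null null, marked=B D
Mark H: refs=G C, marked=B D H
Mark F: refs=null null C, marked=B D F H
Mark E: refs=G null H, marked=B D E F H
Mark G: refs=G null H, marked=B D E F G H
Mark C: refs=B null, marked=B C D E F G H
Unmarked (collected): A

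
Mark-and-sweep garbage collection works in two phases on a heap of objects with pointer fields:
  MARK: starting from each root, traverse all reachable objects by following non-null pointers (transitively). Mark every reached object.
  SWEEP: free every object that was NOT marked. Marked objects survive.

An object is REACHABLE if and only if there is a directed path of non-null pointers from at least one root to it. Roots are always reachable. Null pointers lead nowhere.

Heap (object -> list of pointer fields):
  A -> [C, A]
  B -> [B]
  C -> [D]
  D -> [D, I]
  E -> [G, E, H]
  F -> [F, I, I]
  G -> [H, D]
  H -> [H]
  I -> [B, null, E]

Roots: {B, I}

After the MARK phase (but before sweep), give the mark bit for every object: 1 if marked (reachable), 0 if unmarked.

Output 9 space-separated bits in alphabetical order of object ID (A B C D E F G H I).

Answer: 0 1 0 1 1 0 1 1 1

Derivation:
Roots: B I
Mark B: refs=B, marked=B
Mark I: refs=B null E, marked=B I
Mark E: refs=G E H, marked=B E I
Mark G: refs=H D, marked=B E G I
Mark H: refs=H, marked=B E G H I
Mark D: refs=D I, marked=B D E G H I
Unmarked (collected): A C F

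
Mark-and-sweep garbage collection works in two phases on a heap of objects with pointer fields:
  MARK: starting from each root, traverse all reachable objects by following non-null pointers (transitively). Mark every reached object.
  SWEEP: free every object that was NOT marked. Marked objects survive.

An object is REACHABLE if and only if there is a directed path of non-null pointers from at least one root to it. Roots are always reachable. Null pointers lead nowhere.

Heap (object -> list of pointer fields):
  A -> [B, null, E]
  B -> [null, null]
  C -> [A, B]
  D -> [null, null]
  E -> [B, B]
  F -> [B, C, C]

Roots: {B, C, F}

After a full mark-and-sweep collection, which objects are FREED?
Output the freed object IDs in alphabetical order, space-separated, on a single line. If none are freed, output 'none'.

Roots: B C F
Mark B: refs=null null, marked=B
Mark C: refs=A B, marked=B C
Mark F: refs=B C C, marked=B C F
Mark A: refs=B null E, marked=A B C F
Mark E: refs=B B, marked=A B C E F
Unmarked (collected): D

Answer: D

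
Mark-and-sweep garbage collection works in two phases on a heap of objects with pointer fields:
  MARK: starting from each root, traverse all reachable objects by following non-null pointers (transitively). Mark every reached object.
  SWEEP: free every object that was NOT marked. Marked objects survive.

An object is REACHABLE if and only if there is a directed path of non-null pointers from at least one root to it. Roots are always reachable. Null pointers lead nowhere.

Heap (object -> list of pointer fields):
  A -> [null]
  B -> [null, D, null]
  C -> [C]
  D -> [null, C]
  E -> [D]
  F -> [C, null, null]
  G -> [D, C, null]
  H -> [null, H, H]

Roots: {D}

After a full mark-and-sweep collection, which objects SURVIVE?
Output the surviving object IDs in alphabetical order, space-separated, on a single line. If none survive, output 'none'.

Roots: D
Mark D: refs=null C, marked=D
Mark C: refs=C, marked=C D
Unmarked (collected): A B E F G H

Answer: C D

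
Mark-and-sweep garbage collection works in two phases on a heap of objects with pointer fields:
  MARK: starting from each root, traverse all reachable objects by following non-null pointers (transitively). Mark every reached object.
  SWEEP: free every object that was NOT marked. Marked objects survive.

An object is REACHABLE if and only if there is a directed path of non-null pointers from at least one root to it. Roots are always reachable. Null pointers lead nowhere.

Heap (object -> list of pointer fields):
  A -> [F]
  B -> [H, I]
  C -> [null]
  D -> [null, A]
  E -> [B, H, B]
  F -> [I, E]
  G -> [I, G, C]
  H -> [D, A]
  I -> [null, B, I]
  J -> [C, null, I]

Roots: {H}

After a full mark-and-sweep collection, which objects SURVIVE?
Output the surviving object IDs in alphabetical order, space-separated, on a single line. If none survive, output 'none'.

Answer: A B D E F H I

Derivation:
Roots: H
Mark H: refs=D A, marked=H
Mark D: refs=null A, marked=D H
Mark A: refs=F, marked=A D H
Mark F: refs=I E, marked=A D F H
Mark I: refs=null B I, marked=A D F H I
Mark E: refs=B H B, marked=A D E F H I
Mark B: refs=H I, marked=A B D E F H I
Unmarked (collected): C G J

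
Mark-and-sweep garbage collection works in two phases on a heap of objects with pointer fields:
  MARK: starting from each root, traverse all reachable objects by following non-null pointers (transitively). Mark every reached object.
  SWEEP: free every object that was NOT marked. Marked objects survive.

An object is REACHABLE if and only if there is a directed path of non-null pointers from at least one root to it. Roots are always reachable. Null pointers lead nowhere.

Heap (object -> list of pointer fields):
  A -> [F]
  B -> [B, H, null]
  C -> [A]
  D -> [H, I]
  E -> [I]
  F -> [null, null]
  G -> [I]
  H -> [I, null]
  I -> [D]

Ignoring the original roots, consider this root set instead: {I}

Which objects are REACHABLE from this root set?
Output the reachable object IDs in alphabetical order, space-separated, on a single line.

Roots: I
Mark I: refs=D, marked=I
Mark D: refs=H I, marked=D I
Mark H: refs=I null, marked=D H I
Unmarked (collected): A B C E F G

Answer: D H I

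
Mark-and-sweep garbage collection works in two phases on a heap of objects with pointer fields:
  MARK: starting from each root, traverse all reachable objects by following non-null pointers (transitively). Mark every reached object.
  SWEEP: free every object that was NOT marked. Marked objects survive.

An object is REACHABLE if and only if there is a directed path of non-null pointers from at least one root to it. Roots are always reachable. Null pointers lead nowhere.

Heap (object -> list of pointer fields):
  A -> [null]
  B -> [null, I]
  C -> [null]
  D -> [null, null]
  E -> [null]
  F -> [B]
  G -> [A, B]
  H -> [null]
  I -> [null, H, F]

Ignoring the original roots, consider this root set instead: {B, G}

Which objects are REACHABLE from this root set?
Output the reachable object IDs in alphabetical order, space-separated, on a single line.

Answer: A B F G H I

Derivation:
Roots: B G
Mark B: refs=null I, marked=B
Mark G: refs=A B, marked=B G
Mark I: refs=null H F, marked=B G I
Mark A: refs=null, marked=A B G I
Mark H: refs=null, marked=A B G H I
Mark F: refs=B, marked=A B F G H I
Unmarked (collected): C D E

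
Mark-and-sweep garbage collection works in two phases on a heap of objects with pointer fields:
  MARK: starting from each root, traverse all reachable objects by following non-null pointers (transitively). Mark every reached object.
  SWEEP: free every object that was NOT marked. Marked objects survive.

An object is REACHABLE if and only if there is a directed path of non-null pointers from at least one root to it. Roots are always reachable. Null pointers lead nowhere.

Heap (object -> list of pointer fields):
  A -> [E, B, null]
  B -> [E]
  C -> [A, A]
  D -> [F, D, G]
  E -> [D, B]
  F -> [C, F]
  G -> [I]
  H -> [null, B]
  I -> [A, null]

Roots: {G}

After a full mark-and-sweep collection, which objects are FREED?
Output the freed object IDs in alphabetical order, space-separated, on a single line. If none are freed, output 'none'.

Answer: H

Derivation:
Roots: G
Mark G: refs=I, marked=G
Mark I: refs=A null, marked=G I
Mark A: refs=E B null, marked=A G I
Mark E: refs=D B, marked=A E G I
Mark B: refs=E, marked=A B E G I
Mark D: refs=F D G, marked=A B D E G I
Mark F: refs=C F, marked=A B D E F G I
Mark C: refs=A A, marked=A B C D E F G I
Unmarked (collected): H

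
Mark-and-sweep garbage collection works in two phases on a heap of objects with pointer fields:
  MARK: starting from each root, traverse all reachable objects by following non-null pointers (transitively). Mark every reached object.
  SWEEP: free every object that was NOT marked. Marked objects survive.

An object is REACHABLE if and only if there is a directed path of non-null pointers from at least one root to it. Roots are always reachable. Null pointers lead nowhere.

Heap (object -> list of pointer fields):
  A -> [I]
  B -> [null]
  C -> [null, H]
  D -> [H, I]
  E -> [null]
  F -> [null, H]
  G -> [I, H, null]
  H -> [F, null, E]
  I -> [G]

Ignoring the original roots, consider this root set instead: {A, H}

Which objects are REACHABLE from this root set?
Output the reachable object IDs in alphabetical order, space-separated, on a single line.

Roots: A H
Mark A: refs=I, marked=A
Mark H: refs=F null E, marked=A H
Mark I: refs=G, marked=A H I
Mark F: refs=null H, marked=A F H I
Mark E: refs=null, marked=A E F H I
Mark G: refs=I H null, marked=A E F G H I
Unmarked (collected): B C D

Answer: A E F G H I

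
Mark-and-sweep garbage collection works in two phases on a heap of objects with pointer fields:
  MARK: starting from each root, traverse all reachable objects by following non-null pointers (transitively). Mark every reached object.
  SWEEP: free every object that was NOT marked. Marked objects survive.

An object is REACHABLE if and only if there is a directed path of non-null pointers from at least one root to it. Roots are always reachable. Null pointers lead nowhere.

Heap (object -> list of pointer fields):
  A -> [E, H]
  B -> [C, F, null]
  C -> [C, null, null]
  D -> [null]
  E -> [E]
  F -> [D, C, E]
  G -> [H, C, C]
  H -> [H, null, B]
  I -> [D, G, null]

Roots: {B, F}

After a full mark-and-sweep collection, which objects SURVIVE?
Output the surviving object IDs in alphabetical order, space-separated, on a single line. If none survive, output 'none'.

Roots: B F
Mark B: refs=C F null, marked=B
Mark F: refs=D C E, marked=B F
Mark C: refs=C null null, marked=B C F
Mark D: refs=null, marked=B C D F
Mark E: refs=E, marked=B C D E F
Unmarked (collected): A G H I

Answer: B C D E F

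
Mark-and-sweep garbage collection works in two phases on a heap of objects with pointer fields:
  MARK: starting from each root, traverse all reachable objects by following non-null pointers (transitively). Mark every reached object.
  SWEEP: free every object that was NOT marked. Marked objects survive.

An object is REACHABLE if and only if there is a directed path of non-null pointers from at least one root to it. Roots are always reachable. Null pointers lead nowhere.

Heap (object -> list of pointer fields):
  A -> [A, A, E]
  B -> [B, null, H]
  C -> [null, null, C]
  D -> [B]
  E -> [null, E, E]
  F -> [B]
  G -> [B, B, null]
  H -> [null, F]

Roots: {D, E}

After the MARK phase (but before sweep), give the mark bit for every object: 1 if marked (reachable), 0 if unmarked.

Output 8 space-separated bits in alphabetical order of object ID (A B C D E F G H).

Answer: 0 1 0 1 1 1 0 1

Derivation:
Roots: D E
Mark D: refs=B, marked=D
Mark E: refs=null E E, marked=D E
Mark B: refs=B null H, marked=B D E
Mark H: refs=null F, marked=B D E H
Mark F: refs=B, marked=B D E F H
Unmarked (collected): A C G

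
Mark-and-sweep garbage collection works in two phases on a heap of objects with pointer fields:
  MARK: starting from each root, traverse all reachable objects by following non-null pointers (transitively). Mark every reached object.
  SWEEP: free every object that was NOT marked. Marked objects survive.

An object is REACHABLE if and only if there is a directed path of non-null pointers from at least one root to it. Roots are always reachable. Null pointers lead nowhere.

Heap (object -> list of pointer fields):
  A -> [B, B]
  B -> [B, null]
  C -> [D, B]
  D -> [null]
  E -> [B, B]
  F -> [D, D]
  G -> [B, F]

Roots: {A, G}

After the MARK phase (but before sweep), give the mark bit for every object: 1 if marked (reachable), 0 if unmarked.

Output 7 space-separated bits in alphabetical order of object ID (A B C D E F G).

Roots: A G
Mark A: refs=B B, marked=A
Mark G: refs=B F, marked=A G
Mark B: refs=B null, marked=A B G
Mark F: refs=D D, marked=A B F G
Mark D: refs=null, marked=A B D F G
Unmarked (collected): C E

Answer: 1 1 0 1 0 1 1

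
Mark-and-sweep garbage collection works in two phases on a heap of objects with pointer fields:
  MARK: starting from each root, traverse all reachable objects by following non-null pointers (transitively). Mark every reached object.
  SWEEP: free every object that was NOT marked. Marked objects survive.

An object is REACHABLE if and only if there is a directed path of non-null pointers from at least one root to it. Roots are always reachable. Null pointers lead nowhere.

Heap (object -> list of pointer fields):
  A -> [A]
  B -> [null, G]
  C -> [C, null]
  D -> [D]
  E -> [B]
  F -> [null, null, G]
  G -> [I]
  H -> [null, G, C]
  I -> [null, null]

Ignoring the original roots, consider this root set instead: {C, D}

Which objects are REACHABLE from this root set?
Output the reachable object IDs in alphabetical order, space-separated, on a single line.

Roots: C D
Mark C: refs=C null, marked=C
Mark D: refs=D, marked=C D
Unmarked (collected): A B E F G H I

Answer: C D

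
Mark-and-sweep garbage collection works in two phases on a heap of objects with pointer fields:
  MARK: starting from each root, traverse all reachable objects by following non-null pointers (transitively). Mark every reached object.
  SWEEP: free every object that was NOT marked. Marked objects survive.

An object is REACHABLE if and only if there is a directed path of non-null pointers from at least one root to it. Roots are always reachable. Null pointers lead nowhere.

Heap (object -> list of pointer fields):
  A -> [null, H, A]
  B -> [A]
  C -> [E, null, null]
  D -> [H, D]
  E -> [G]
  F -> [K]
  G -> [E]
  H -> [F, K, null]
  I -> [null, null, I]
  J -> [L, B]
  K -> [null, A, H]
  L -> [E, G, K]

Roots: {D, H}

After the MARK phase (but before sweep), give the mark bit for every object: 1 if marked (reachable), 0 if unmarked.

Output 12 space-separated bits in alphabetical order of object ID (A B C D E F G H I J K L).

Roots: D H
Mark D: refs=H D, marked=D
Mark H: refs=F K null, marked=D H
Mark F: refs=K, marked=D F H
Mark K: refs=null A H, marked=D F H K
Mark A: refs=null H A, marked=A D F H K
Unmarked (collected): B C E G I J L

Answer: 1 0 0 1 0 1 0 1 0 0 1 0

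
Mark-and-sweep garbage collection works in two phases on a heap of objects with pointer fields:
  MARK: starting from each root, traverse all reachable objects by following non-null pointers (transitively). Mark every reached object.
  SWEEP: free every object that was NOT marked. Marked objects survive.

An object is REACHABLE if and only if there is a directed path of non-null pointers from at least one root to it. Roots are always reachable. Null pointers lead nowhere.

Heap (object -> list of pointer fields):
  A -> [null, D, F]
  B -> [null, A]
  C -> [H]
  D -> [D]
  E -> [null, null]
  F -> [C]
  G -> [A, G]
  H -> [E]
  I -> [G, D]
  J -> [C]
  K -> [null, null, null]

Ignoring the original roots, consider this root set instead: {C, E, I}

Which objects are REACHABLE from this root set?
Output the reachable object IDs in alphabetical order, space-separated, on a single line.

Roots: C E I
Mark C: refs=H, marked=C
Mark E: refs=null null, marked=C E
Mark I: refs=G D, marked=C E I
Mark H: refs=E, marked=C E H I
Mark G: refs=A G, marked=C E G H I
Mark D: refs=D, marked=C D E G H I
Mark A: refs=null D F, marked=A C D E G H I
Mark F: refs=C, marked=A C D E F G H I
Unmarked (collected): B J K

Answer: A C D E F G H I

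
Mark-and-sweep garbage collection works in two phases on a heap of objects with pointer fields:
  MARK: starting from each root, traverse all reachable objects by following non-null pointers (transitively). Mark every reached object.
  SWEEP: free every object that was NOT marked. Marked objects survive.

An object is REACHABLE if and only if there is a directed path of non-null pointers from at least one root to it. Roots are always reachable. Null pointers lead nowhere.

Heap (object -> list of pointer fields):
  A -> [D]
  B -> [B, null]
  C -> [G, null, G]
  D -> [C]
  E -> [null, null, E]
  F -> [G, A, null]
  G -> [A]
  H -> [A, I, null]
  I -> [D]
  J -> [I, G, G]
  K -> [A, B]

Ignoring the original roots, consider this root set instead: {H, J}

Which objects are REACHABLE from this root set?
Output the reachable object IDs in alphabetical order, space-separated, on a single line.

Answer: A C D G H I J

Derivation:
Roots: H J
Mark H: refs=A I null, marked=H
Mark J: refs=I G G, marked=H J
Mark A: refs=D, marked=A H J
Mark I: refs=D, marked=A H I J
Mark G: refs=A, marked=A G H I J
Mark D: refs=C, marked=A D G H I J
Mark C: refs=G null G, marked=A C D G H I J
Unmarked (collected): B E F K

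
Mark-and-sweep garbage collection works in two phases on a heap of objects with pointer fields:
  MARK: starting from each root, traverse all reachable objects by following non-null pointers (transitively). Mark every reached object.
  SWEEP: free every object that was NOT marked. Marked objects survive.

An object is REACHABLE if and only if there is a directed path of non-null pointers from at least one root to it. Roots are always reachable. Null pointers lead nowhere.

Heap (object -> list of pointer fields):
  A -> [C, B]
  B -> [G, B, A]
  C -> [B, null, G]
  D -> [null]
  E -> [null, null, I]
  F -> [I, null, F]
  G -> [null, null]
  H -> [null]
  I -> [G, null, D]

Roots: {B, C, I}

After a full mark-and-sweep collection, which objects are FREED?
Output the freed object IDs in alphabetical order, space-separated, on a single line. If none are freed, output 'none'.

Roots: B C I
Mark B: refs=G B A, marked=B
Mark C: refs=B null G, marked=B C
Mark I: refs=G null D, marked=B C I
Mark G: refs=null null, marked=B C G I
Mark A: refs=C B, marked=A B C G I
Mark D: refs=null, marked=A B C D G I
Unmarked (collected): E F H

Answer: E F H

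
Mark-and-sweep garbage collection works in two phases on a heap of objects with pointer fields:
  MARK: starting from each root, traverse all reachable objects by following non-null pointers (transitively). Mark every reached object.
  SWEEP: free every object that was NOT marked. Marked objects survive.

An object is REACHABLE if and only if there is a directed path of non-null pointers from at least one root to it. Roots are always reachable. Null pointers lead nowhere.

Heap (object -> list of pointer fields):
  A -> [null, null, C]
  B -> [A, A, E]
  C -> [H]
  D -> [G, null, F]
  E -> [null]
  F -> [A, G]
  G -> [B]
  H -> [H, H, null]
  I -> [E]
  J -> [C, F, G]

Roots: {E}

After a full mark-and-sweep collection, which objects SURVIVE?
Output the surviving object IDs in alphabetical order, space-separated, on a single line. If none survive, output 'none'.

Roots: E
Mark E: refs=null, marked=E
Unmarked (collected): A B C D F G H I J

Answer: E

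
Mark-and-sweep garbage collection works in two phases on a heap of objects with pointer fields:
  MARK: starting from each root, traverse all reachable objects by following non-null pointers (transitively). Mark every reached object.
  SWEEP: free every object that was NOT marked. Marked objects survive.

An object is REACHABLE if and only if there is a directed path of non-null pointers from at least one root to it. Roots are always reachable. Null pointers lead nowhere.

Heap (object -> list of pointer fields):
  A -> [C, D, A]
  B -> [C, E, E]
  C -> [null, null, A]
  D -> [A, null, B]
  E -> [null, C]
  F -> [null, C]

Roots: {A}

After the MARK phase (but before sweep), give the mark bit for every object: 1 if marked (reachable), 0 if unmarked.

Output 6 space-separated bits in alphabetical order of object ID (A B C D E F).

Roots: A
Mark A: refs=C D A, marked=A
Mark C: refs=null null A, marked=A C
Mark D: refs=A null B, marked=A C D
Mark B: refs=C E E, marked=A B C D
Mark E: refs=null C, marked=A B C D E
Unmarked (collected): F

Answer: 1 1 1 1 1 0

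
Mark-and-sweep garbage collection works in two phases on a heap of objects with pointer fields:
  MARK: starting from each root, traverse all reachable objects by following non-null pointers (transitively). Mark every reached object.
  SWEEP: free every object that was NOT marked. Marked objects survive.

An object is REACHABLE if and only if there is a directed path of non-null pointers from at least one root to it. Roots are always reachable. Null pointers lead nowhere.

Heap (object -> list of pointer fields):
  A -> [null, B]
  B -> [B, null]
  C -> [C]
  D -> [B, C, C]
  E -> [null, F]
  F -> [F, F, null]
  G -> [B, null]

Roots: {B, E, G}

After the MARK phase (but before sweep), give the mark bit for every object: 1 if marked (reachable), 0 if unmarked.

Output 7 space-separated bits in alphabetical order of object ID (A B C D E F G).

Roots: B E G
Mark B: refs=B null, marked=B
Mark E: refs=null F, marked=B E
Mark G: refs=B null, marked=B E G
Mark F: refs=F F null, marked=B E F G
Unmarked (collected): A C D

Answer: 0 1 0 0 1 1 1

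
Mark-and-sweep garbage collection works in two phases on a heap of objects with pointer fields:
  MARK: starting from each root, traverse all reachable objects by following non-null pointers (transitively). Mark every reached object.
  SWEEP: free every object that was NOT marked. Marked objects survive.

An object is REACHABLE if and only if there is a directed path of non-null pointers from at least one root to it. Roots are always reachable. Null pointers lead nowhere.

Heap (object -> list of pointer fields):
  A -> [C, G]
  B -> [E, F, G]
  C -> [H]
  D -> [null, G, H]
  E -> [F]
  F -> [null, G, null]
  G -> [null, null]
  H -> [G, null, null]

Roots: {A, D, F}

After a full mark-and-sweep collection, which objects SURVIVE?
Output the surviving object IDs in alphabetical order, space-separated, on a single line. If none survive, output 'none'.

Answer: A C D F G H

Derivation:
Roots: A D F
Mark A: refs=C G, marked=A
Mark D: refs=null G H, marked=A D
Mark F: refs=null G null, marked=A D F
Mark C: refs=H, marked=A C D F
Mark G: refs=null null, marked=A C D F G
Mark H: refs=G null null, marked=A C D F G H
Unmarked (collected): B E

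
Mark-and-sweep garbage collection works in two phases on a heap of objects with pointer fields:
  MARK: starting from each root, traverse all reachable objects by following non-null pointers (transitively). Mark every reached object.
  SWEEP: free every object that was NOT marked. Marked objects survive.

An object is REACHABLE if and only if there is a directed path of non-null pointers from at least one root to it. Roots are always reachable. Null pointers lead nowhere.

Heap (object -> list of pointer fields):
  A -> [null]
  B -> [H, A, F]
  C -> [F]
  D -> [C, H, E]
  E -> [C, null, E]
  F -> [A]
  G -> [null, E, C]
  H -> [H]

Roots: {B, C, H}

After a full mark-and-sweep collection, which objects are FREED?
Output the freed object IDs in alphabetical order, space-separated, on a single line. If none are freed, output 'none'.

Answer: D E G

Derivation:
Roots: B C H
Mark B: refs=H A F, marked=B
Mark C: refs=F, marked=B C
Mark H: refs=H, marked=B C H
Mark A: refs=null, marked=A B C H
Mark F: refs=A, marked=A B C F H
Unmarked (collected): D E G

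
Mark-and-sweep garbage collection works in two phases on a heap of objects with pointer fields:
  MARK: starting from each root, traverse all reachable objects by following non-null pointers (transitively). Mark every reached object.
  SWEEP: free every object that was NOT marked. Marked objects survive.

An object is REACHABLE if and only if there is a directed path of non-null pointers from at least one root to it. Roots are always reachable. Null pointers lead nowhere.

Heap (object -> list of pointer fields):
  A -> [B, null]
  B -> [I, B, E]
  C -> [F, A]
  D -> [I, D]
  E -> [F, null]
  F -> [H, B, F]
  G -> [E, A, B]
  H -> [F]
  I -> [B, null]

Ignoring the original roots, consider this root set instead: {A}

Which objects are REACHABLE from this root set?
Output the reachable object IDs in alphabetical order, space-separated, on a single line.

Answer: A B E F H I

Derivation:
Roots: A
Mark A: refs=B null, marked=A
Mark B: refs=I B E, marked=A B
Mark I: refs=B null, marked=A B I
Mark E: refs=F null, marked=A B E I
Mark F: refs=H B F, marked=A B E F I
Mark H: refs=F, marked=A B E F H I
Unmarked (collected): C D G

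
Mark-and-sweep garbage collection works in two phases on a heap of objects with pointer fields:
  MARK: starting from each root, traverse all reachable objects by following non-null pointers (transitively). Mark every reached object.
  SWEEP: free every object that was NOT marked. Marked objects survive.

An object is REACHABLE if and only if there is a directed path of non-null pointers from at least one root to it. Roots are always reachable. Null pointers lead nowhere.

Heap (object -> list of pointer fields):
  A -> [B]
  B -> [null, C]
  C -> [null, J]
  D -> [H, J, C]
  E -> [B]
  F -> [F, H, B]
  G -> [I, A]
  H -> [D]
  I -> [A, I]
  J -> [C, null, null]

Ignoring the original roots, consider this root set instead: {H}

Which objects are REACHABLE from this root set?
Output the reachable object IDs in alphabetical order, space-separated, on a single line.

Answer: C D H J

Derivation:
Roots: H
Mark H: refs=D, marked=H
Mark D: refs=H J C, marked=D H
Mark J: refs=C null null, marked=D H J
Mark C: refs=null J, marked=C D H J
Unmarked (collected): A B E F G I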